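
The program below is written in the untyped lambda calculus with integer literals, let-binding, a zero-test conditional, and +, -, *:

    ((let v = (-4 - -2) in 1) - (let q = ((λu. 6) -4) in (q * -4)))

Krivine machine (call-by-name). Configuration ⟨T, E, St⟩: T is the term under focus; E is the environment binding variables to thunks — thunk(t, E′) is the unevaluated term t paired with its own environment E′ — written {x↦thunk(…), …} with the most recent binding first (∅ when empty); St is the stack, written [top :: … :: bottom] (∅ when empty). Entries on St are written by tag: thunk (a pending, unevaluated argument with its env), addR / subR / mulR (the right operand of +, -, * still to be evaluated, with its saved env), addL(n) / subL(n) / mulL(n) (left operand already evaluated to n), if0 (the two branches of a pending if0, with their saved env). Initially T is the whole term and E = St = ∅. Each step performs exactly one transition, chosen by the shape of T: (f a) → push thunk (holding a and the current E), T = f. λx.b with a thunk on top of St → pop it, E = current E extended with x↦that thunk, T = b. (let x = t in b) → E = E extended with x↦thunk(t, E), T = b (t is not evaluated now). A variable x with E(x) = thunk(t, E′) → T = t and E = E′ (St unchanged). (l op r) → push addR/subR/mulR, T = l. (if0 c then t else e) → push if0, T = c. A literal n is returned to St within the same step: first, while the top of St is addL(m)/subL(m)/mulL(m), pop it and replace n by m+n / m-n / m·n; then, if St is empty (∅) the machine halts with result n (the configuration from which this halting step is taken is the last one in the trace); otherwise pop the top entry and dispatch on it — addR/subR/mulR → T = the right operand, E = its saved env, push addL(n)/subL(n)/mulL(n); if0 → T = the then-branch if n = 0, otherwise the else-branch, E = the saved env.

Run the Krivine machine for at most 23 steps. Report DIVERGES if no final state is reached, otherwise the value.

Answer: 25

Execution trace:
t=0: [T=((let v = (-4 - -2) in 1) - (let q = ((λu. 6) -4) in (q * -4))) | E=∅ | St=∅]
t=1: [T=(let v = (-4 - -2) in 1) | E=∅ | St=[subR]]
t=2: [T=1 | E={v↦thunk((-4 - -2), ∅)} | St=[subR]]
t=3: [T=(let q = ((λu. 6) -4) in (q * -4)) | E=∅ | St=[subL(1)]]
t=4: [T=(q * -4) | E={q↦thunk(((λu. 6) -4), ∅)} | St=[subL(1)]]
t=5: [T=q | E={q↦thunk(((λu. 6) -4), ∅)} | St=[mulR :: subL(1)]]
t=6: [T=((λu. 6) -4) | E=∅ | St=[mulR :: subL(1)]]
t=7: [T=(λu. 6) | E=∅ | St=[thunk :: mulR :: subL(1)]]
t=8: [T=6 | E={u↦thunk(-4, ∅)} | St=[mulR :: subL(1)]]
t=9: [T=-4 | E={q↦thunk(((λu. 6) -4), ∅)} | St=[mulL(6) :: subL(1)]]
→ final value 25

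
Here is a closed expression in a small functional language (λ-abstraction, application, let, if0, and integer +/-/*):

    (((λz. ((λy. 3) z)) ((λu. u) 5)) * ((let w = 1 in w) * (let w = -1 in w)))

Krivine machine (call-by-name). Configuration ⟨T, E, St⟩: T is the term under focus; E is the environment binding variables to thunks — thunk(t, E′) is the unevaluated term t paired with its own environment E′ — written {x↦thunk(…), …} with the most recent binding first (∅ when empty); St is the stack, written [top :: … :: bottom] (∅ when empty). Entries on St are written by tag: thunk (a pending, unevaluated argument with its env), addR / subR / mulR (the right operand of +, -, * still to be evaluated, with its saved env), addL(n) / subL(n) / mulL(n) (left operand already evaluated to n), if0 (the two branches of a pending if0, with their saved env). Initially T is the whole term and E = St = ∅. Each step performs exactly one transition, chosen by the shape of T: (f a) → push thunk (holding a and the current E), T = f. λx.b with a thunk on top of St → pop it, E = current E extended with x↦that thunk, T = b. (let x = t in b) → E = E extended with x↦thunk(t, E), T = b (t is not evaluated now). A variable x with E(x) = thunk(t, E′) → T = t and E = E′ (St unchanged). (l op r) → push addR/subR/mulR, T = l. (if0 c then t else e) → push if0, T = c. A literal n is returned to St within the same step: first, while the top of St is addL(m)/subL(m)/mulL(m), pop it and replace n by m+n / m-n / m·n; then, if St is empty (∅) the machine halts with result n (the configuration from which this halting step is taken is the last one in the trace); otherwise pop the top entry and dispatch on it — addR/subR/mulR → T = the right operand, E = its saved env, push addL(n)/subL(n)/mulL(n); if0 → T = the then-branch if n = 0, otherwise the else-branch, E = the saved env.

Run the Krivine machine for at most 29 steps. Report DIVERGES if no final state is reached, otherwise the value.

Answer: -3

Execution trace:
[0] ⟨T=(((λz. ((λy. 3) z)) ((λu. u) 5)) * ((let w = 1 in w) * (let w = -1 in w))); E=∅; St=∅⟩
[1] ⟨T=((λz. ((λy. 3) z)) ((λu. u) 5)); E=∅; St=[mulR]⟩
[2] ⟨T=(λz. ((λy. 3) z)); E=∅; St=[thunk :: mulR]⟩
[3] ⟨T=((λy. 3) z); E={z↦thunk(((λu. u) 5), ∅)}; St=[mulR]⟩
[4] ⟨T=(λy. 3); E={z↦thunk(((λu. u) 5), ∅)}; St=[thunk :: mulR]⟩
[5] ⟨T=3; E={y↦thunk(z, {z↦thunk(((λu. u) 5), ∅)}), z↦thunk(((λu. u) 5), ∅)}; St=[mulR]⟩
[6] ⟨T=((let w = 1 in w) * (let w = -1 in w)); E=∅; St=[mulL(3)]⟩
[7] ⟨T=(let w = 1 in w); E=∅; St=[mulR :: mulL(3)]⟩
[8] ⟨T=w; E={w↦thunk(1, ∅)}; St=[mulR :: mulL(3)]⟩
[9] ⟨T=1; E=∅; St=[mulR :: mulL(3)]⟩
[10] ⟨T=(let w = -1 in w); E=∅; St=[mulL(1) :: mulL(3)]⟩
[11] ⟨T=w; E={w↦thunk(-1, ∅)}; St=[mulL(1) :: mulL(3)]⟩
[12] ⟨T=-1; E=∅; St=[mulL(1) :: mulL(3)]⟩
→ final value -3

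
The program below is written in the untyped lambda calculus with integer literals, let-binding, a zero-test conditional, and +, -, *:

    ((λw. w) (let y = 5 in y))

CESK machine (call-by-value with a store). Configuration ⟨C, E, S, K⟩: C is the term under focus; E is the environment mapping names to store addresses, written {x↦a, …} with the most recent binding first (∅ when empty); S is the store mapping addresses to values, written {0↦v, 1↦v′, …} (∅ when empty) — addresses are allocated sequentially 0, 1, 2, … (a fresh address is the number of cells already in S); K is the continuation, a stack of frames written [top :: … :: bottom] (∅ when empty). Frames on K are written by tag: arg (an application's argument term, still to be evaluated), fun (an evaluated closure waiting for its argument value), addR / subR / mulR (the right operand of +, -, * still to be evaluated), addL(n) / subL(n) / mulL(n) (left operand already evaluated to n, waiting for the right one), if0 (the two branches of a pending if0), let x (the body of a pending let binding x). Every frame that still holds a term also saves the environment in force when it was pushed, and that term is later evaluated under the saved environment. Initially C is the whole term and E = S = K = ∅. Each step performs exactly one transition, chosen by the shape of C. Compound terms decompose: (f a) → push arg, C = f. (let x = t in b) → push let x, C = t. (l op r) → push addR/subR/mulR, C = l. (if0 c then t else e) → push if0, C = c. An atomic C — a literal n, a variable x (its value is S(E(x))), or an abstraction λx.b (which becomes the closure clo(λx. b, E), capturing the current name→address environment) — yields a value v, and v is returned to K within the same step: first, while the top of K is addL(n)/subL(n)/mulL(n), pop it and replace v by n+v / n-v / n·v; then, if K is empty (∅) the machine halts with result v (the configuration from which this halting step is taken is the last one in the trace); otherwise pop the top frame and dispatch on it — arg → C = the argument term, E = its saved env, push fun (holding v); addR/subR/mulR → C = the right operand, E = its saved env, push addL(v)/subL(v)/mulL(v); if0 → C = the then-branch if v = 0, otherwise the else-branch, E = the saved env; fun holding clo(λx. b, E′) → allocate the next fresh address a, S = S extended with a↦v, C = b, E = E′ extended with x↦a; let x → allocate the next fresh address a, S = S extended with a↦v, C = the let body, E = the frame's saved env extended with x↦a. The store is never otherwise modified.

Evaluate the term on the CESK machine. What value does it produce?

Answer: 5

Execution trace:
t=0: ⟨C=((λw. w) (let y = 5 in y)); E=∅; S=∅; K=∅⟩
t=1: ⟨C=(λw. w); E=∅; S=∅; K=[arg]⟩
t=2: ⟨C=(let y = 5 in y); E=∅; S=∅; K=[fun]⟩
t=3: ⟨C=5; E=∅; S=∅; K=[let y :: fun]⟩
t=4: ⟨C=y; E={y↦0}; S={0↦5}; K=[fun]⟩
t=5: ⟨C=w; E={w↦1}; S={0↦5, 1↦5}; K=∅⟩
→ final value 5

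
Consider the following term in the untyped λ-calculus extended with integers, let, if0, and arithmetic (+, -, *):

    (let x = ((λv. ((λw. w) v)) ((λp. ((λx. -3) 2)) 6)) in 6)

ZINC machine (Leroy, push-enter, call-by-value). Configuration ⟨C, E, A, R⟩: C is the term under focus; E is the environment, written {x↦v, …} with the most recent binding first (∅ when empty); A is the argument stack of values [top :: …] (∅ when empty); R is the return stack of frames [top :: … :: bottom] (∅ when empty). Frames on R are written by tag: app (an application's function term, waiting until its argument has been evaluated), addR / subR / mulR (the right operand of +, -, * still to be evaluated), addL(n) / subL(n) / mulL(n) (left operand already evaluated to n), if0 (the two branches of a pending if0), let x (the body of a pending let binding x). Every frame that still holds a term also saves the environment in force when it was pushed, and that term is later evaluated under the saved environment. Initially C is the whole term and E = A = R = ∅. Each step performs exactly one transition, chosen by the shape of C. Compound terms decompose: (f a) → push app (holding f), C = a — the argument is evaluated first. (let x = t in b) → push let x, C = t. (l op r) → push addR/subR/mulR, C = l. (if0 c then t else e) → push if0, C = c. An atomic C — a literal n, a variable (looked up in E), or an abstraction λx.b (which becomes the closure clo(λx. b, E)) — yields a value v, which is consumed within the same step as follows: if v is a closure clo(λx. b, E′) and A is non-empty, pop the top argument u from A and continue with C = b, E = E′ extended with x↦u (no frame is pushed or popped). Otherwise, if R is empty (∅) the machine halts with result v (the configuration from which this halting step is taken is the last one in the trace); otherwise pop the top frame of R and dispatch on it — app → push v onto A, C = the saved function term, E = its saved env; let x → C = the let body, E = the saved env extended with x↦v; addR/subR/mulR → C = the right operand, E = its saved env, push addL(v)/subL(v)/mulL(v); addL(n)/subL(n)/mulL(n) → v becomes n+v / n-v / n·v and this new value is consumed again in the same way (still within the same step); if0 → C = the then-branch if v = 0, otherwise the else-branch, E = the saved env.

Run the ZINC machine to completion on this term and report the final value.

Answer: 6

Execution trace:
t=0: [C=(let x = ((λv. ((λw. w) v)) ((λp. ((λx. -3) 2)) 6)) in 6) | E=∅ | A=∅ | R=∅]
t=1: [C=((λv. ((λw. w) v)) ((λp. ((λx. -3) 2)) 6)) | E=∅ | A=∅ | R=[let x]]
t=2: [C=((λp. ((λx. -3) 2)) 6) | E=∅ | A=∅ | R=[app :: let x]]
t=3: [C=6 | E=∅ | A=∅ | R=[app :: app :: let x]]
t=4: [C=(λp. ((λx. -3) 2)) | E=∅ | A=[6] | R=[app :: let x]]
t=5: [C=((λx. -3) 2) | E={p↦6} | A=∅ | R=[app :: let x]]
t=6: [C=2 | E={p↦6} | A=∅ | R=[app :: app :: let x]]
t=7: [C=(λx. -3) | E={p↦6} | A=[2] | R=[app :: let x]]
t=8: [C=-3 | E={x↦2, p↦6} | A=∅ | R=[app :: let x]]
t=9: [C=(λv. ((λw. w) v)) | E=∅ | A=[-3] | R=[let x]]
t=10: [C=((λw. w) v) | E={v↦-3} | A=∅ | R=[let x]]
t=11: [C=v | E={v↦-3} | A=∅ | R=[app :: let x]]
t=12: [C=(λw. w) | E={v↦-3} | A=[-3] | R=[let x]]
t=13: [C=w | E={w↦-3, v↦-3} | A=∅ | R=[let x]]
t=14: [C=6 | E={x↦-3} | A=∅ | R=∅]
→ final value 6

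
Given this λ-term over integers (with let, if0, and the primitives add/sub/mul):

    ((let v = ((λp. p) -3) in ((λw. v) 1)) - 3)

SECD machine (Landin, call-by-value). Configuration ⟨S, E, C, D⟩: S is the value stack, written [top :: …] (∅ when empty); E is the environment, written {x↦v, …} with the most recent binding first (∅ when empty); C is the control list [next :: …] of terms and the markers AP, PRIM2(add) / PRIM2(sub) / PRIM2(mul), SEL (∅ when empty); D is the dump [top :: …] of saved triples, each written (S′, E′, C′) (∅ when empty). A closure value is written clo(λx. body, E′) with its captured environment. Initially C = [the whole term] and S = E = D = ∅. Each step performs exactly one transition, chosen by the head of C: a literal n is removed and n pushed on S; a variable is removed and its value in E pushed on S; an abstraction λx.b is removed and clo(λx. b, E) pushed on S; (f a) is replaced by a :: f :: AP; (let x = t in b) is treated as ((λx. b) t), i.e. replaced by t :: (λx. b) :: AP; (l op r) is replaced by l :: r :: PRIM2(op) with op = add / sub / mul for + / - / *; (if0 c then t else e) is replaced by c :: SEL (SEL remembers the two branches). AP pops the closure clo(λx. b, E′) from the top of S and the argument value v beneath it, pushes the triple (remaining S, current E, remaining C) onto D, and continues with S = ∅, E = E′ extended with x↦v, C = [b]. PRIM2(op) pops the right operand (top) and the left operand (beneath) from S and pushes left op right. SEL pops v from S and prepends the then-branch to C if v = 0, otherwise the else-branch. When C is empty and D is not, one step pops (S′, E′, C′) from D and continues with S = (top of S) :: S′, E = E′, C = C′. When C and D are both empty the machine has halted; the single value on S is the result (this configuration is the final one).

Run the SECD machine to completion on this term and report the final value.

Answer: -6

Machine steps:
[0] <S=∅, E=∅, C=[((let v = ((λp. p) -3) in ((λw. v) 1)) - 3)], D=∅>
[1] <S=∅, E=∅, C=[(let v = ((λp. p) -3) in ((λw. v) 1)) :: 3 :: PRIM2(sub)], D=∅>
[2] <S=∅, E=∅, C=[((λp. p) -3) :: (λv. ((λw. v) 1)) :: AP :: 3 :: PRIM2(sub)], D=∅>
[3] <S=∅, E=∅, C=[-3 :: (λp. p) :: AP :: (λv. ((λw. v) 1)) :: AP :: 3 :: PRIM2(sub)], D=∅>
[4] <S=[-3], E=∅, C=[(λp. p) :: AP :: (λv. ((λw. v) 1)) :: AP :: 3 :: PRIM2(sub)], D=∅>
[5] <S=[clo(λp. p, ∅) :: -3], E=∅, C=[AP :: (λv. ((λw. v) 1)) :: AP :: 3 :: PRIM2(sub)], D=∅>
[6] <S=∅, E={p↦-3}, C=[p], D=[(∅, ∅, [(λv. ((λw. v) 1)) :: AP :: 3 :: PRIM2(sub)])]>
[7] <S=[-3], E={p↦-3}, C=∅, D=[(∅, ∅, [(λv. ((λw. v) 1)) :: AP :: 3 :: PRIM2(sub)])]>
[8] <S=[-3], E=∅, C=[(λv. ((λw. v) 1)) :: AP :: 3 :: PRIM2(sub)], D=∅>
[9] <S=[clo(λv. ((λw. v) 1), ∅) :: -3], E=∅, C=[AP :: 3 :: PRIM2(sub)], D=∅>
[10] <S=∅, E={v↦-3}, C=[((λw. v) 1)], D=[(∅, ∅, [3 :: PRIM2(sub)])]>
[11] <S=∅, E={v↦-3}, C=[1 :: (λw. v) :: AP], D=[(∅, ∅, [3 :: PRIM2(sub)])]>
[12] <S=[1], E={v↦-3}, C=[(λw. v) :: AP], D=[(∅, ∅, [3 :: PRIM2(sub)])]>
[13] <S=[clo(λw. v, {v↦-3}) :: 1], E={v↦-3}, C=[AP], D=[(∅, ∅, [3 :: PRIM2(sub)])]>
[14] <S=∅, E={w↦1, v↦-3}, C=[v], D=[(∅, {v↦-3}, ∅) :: (∅, ∅, [3 :: PRIM2(sub)])]>
[15] <S=[-3], E={w↦1, v↦-3}, C=∅, D=[(∅, {v↦-3}, ∅) :: (∅, ∅, [3 :: PRIM2(sub)])]>
[16] <S=[-3], E={v↦-3}, C=∅, D=[(∅, ∅, [3 :: PRIM2(sub)])]>
[17] <S=[-3], E=∅, C=[3 :: PRIM2(sub)], D=∅>
[18] <S=[3 :: -3], E=∅, C=[PRIM2(sub)], D=∅>
[19] <S=[-6], E=∅, C=∅, D=∅>
→ final value -6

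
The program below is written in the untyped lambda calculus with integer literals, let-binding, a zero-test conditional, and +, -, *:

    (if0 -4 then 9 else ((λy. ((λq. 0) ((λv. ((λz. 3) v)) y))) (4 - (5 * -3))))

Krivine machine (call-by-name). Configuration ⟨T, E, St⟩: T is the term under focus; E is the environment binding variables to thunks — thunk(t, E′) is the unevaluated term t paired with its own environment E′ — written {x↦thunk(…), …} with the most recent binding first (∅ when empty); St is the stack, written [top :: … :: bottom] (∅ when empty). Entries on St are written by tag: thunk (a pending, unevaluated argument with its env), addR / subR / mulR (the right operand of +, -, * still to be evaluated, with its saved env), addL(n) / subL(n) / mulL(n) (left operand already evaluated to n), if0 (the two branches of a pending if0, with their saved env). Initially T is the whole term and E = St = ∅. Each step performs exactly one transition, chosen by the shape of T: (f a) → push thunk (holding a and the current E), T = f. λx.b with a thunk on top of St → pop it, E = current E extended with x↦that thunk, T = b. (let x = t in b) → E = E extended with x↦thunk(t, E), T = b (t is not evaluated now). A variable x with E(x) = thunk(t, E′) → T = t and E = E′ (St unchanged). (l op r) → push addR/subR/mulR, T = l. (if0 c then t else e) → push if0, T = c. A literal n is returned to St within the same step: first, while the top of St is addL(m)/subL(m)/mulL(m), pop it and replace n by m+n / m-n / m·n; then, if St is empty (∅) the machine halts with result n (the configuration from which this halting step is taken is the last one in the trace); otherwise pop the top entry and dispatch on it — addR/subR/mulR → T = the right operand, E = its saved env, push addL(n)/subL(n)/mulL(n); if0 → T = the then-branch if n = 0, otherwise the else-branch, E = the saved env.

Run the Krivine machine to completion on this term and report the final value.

Answer: 0

Machine steps:
[0] ⟨T=(if0 -4 then 9 else ((λy. ((λq. 0) ((λv. ((λz. 3) v)) y))) (4 - (5 * -3)))); E=∅; St=∅⟩
[1] ⟨T=-4; E=∅; St=[if0]⟩
[2] ⟨T=((λy. ((λq. 0) ((λv. ((λz. 3) v)) y))) (4 - (5 * -3))); E=∅; St=∅⟩
[3] ⟨T=(λy. ((λq. 0) ((λv. ((λz. 3) v)) y))); E=∅; St=[thunk]⟩
[4] ⟨T=((λq. 0) ((λv. ((λz. 3) v)) y)); E={y↦thunk((4 - (5 * -3)), ∅)}; St=∅⟩
[5] ⟨T=(λq. 0); E={y↦thunk((4 - (5 * -3)), ∅)}; St=[thunk]⟩
[6] ⟨T=0; E={q↦thunk(((λv. ((λz. 3) v)) y), {y↦thunk((4 - (5 * -3)), ∅)}), y↦thunk((4 - (5 * -3)), ∅)}; St=∅⟩
→ final value 0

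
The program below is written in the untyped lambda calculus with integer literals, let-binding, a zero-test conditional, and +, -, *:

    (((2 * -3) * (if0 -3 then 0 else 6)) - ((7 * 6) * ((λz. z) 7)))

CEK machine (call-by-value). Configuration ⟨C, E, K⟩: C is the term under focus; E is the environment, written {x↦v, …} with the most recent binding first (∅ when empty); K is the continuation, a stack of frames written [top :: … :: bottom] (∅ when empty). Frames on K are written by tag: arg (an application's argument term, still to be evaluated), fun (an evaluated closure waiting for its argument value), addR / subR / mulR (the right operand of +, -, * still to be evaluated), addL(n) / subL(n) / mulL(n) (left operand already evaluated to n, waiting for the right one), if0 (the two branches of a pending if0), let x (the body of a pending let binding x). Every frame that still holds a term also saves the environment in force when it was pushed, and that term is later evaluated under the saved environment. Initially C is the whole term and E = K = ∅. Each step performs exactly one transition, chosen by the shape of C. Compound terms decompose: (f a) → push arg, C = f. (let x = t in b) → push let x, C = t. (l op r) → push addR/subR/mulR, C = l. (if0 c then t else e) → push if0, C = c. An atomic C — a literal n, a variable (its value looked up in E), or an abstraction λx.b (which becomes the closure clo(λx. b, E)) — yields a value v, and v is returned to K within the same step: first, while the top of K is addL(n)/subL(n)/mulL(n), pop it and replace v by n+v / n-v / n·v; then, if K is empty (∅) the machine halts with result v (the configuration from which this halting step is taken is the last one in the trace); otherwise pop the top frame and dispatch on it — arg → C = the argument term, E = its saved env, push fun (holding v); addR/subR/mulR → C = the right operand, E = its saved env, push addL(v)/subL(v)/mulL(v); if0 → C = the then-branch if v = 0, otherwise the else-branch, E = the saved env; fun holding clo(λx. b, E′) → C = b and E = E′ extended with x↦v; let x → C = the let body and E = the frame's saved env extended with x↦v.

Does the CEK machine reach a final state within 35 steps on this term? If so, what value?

[0] <C=(((2 * -3) * (if0 -3 then 0 else 6)) - ((7 * 6) * ((λz. z) 7))), E=∅, K=∅>
[1] <C=((2 * -3) * (if0 -3 then 0 else 6)), E=∅, K=[subR]>
[2] <C=(2 * -3), E=∅, K=[mulR :: subR]>
[3] <C=2, E=∅, K=[mulR :: mulR :: subR]>
[4] <C=-3, E=∅, K=[mulL(2) :: mulR :: subR]>
[5] <C=(if0 -3 then 0 else 6), E=∅, K=[mulL(-6) :: subR]>
[6] <C=-3, E=∅, K=[if0 :: mulL(-6) :: subR]>
[7] <C=6, E=∅, K=[mulL(-6) :: subR]>
[8] <C=((7 * 6) * ((λz. z) 7)), E=∅, K=[subL(-36)]>
[9] <C=(7 * 6), E=∅, K=[mulR :: subL(-36)]>
[10] <C=7, E=∅, K=[mulR :: mulR :: subL(-36)]>
[11] <C=6, E=∅, K=[mulL(7) :: mulR :: subL(-36)]>
[12] <C=((λz. z) 7), E=∅, K=[mulL(42) :: subL(-36)]>
[13] <C=(λz. z), E=∅, K=[arg :: mulL(42) :: subL(-36)]>
[14] <C=7, E=∅, K=[fun :: mulL(42) :: subL(-36)]>
[15] <C=z, E={z↦7}, K=[mulL(42) :: subL(-36)]>
→ final value -330

Answer: -330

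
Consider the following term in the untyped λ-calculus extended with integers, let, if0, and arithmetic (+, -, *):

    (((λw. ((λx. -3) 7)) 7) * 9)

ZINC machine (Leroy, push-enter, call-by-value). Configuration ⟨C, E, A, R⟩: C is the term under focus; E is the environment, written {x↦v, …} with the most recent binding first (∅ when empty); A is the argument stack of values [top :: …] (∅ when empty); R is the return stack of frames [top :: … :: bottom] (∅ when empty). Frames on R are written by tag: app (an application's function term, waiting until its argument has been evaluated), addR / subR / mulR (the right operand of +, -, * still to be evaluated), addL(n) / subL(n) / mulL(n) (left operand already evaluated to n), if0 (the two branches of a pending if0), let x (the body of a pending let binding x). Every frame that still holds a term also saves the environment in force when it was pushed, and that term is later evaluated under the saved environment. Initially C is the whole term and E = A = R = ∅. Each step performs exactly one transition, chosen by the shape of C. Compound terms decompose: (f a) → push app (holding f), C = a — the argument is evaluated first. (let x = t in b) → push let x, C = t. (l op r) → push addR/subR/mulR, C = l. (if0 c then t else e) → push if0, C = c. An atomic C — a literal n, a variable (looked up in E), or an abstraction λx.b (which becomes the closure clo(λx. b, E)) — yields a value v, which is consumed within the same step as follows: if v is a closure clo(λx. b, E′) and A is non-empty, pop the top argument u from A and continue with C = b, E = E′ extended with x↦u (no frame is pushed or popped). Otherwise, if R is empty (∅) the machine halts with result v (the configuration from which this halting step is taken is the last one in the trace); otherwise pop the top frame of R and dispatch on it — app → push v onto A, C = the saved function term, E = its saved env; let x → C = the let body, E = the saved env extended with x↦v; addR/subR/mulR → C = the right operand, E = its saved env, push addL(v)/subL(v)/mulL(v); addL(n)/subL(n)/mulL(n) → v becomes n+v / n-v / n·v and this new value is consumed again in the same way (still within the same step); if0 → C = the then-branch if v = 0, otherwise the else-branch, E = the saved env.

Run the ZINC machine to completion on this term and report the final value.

0. ⟨C=(((λw. ((λx. -3) 7)) 7) * 9); E=∅; A=∅; R=∅⟩
1. ⟨C=((λw. ((λx. -3) 7)) 7); E=∅; A=∅; R=[mulR]⟩
2. ⟨C=7; E=∅; A=∅; R=[app :: mulR]⟩
3. ⟨C=(λw. ((λx. -3) 7)); E=∅; A=[7]; R=[mulR]⟩
4. ⟨C=((λx. -3) 7); E={w↦7}; A=∅; R=[mulR]⟩
5. ⟨C=7; E={w↦7}; A=∅; R=[app :: mulR]⟩
6. ⟨C=(λx. -3); E={w↦7}; A=[7]; R=[mulR]⟩
7. ⟨C=-3; E={x↦7, w↦7}; A=∅; R=[mulR]⟩
8. ⟨C=9; E=∅; A=∅; R=[mulL(-3)]⟩
→ final value -27

Answer: -27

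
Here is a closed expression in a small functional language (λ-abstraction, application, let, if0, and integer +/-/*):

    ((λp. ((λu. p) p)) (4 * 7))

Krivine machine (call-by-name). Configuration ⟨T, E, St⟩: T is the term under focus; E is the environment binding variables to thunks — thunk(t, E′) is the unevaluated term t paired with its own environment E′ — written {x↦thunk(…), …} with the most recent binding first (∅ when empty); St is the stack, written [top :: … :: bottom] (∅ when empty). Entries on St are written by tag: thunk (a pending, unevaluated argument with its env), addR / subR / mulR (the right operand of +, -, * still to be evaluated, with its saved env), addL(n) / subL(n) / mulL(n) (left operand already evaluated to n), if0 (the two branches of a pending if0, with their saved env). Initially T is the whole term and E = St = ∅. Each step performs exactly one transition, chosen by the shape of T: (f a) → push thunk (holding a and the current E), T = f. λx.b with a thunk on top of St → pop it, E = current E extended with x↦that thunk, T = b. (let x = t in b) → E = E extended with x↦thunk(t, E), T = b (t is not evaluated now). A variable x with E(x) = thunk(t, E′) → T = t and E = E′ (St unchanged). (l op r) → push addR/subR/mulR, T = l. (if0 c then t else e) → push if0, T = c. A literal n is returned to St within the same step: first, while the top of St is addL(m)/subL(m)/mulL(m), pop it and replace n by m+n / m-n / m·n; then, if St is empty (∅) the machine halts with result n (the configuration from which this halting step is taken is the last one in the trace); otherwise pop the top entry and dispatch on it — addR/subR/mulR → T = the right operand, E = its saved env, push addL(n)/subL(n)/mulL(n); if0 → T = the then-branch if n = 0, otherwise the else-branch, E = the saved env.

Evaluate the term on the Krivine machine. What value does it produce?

Answer: 28

Derivation:
t=0: ⟨T=((λp. ((λu. p) p)) (4 * 7)); E=∅; St=∅⟩
t=1: ⟨T=(λp. ((λu. p) p)); E=∅; St=[thunk]⟩
t=2: ⟨T=((λu. p) p); E={p↦thunk((4 * 7), ∅)}; St=∅⟩
t=3: ⟨T=(λu. p); E={p↦thunk((4 * 7), ∅)}; St=[thunk]⟩
t=4: ⟨T=p; E={u↦thunk(p, {p↦thunk((4 * 7), ∅)}), p↦thunk((4 * 7), ∅)}; St=∅⟩
t=5: ⟨T=(4 * 7); E=∅; St=∅⟩
t=6: ⟨T=4; E=∅; St=[mulR]⟩
t=7: ⟨T=7; E=∅; St=[mulL(4)]⟩
→ final value 28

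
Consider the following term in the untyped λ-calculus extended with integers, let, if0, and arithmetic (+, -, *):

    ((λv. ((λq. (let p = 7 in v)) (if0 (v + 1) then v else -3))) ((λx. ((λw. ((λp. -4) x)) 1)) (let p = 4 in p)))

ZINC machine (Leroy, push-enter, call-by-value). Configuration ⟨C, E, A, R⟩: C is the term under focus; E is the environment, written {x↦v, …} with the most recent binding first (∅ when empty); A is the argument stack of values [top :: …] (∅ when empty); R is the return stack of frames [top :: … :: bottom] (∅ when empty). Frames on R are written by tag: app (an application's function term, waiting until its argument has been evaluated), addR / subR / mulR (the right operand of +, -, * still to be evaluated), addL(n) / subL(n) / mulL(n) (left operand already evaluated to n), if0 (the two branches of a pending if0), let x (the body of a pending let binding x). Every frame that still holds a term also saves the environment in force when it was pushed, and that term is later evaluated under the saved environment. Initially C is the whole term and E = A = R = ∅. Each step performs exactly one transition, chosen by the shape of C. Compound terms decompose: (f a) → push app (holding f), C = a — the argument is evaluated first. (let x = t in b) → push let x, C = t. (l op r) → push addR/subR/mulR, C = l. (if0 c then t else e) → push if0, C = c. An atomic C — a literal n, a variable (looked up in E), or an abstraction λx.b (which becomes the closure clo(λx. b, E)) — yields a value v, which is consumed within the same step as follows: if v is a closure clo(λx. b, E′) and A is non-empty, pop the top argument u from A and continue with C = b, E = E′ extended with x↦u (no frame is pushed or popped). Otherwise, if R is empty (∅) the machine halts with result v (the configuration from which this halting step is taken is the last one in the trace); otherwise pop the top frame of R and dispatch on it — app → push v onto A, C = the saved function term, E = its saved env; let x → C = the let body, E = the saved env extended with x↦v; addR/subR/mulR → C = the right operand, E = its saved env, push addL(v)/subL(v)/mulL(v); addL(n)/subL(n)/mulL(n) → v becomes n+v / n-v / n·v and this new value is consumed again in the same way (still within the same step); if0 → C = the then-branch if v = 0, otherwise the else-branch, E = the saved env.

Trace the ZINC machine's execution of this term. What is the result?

Answer: -4

Derivation:
t=0: [C=((λv. ((λq. (let p = 7 in v)) (if0 (v + 1) then v else -3))) ((λx. ((λw. ((λp. -4) x)) 1)) (let p = 4 in p))) | E=∅ | A=∅ | R=∅]
t=1: [C=((λx. ((λw. ((λp. -4) x)) 1)) (let p = 4 in p)) | E=∅ | A=∅ | R=[app]]
t=2: [C=(let p = 4 in p) | E=∅ | A=∅ | R=[app :: app]]
t=3: [C=4 | E=∅ | A=∅ | R=[let p :: app :: app]]
t=4: [C=p | E={p↦4} | A=∅ | R=[app :: app]]
t=5: [C=(λx. ((λw. ((λp. -4) x)) 1)) | E=∅ | A=[4] | R=[app]]
t=6: [C=((λw. ((λp. -4) x)) 1) | E={x↦4} | A=∅ | R=[app]]
t=7: [C=1 | E={x↦4} | A=∅ | R=[app :: app]]
t=8: [C=(λw. ((λp. -4) x)) | E={x↦4} | A=[1] | R=[app]]
t=9: [C=((λp. -4) x) | E={w↦1, x↦4} | A=∅ | R=[app]]
t=10: [C=x | E={w↦1, x↦4} | A=∅ | R=[app :: app]]
t=11: [C=(λp. -4) | E={w↦1, x↦4} | A=[4] | R=[app]]
t=12: [C=-4 | E={p↦4, w↦1, x↦4} | A=∅ | R=[app]]
t=13: [C=(λv. ((λq. (let p = 7 in v)) (if0 (v + 1) then v else -3))) | E=∅ | A=[-4] | R=∅]
t=14: [C=((λq. (let p = 7 in v)) (if0 (v + 1) then v else -3)) | E={v↦-4} | A=∅ | R=∅]
t=15: [C=(if0 (v + 1) then v else -3) | E={v↦-4} | A=∅ | R=[app]]
t=16: [C=(v + 1) | E={v↦-4} | A=∅ | R=[if0 :: app]]
t=17: [C=v | E={v↦-4} | A=∅ | R=[addR :: if0 :: app]]
t=18: [C=1 | E={v↦-4} | A=∅ | R=[addL(-4) :: if0 :: app]]
t=19: [C=-3 | E={v↦-4} | A=∅ | R=[app]]
t=20: [C=(λq. (let p = 7 in v)) | E={v↦-4} | A=[-3] | R=∅]
t=21: [C=(let p = 7 in v) | E={q↦-3, v↦-4} | A=∅ | R=∅]
t=22: [C=7 | E={q↦-3, v↦-4} | A=∅ | R=[let p]]
t=23: [C=v | E={p↦7, q↦-3, v↦-4} | A=∅ | R=∅]
→ final value -4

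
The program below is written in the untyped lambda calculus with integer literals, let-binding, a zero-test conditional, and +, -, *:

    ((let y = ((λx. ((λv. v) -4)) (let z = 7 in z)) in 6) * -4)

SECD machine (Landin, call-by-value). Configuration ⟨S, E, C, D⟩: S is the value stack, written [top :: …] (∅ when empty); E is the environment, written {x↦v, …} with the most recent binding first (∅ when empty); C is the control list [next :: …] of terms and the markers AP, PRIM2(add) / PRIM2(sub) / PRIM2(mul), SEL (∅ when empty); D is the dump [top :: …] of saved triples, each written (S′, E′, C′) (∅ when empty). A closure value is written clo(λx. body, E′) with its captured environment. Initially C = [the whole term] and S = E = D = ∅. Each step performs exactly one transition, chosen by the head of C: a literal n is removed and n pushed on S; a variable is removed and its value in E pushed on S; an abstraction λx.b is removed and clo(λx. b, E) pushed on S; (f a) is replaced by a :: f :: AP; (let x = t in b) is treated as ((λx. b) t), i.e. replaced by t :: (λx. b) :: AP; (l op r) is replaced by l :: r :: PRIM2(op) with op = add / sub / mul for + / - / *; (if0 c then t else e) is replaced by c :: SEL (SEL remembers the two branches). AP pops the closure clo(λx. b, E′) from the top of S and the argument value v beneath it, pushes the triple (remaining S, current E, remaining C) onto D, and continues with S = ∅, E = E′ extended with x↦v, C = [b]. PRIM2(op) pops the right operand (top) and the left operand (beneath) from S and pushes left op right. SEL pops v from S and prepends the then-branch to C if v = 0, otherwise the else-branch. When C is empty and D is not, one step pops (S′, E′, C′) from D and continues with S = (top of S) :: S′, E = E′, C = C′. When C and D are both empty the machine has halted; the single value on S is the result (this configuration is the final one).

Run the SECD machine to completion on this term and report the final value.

step 0: <S=∅, E=∅, C=[((let y = ((λx. ((λv. v) -4)) (let z = 7 in z)) in 6) * -4)], D=∅>
step 1: <S=∅, E=∅, C=[(let y = ((λx. ((λv. v) -4)) (let z = 7 in z)) in 6) :: -4 :: PRIM2(mul)], D=∅>
step 2: <S=∅, E=∅, C=[((λx. ((λv. v) -4)) (let z = 7 in z)) :: (λy. 6) :: AP :: -4 :: PRIM2(mul)], D=∅>
step 3: <S=∅, E=∅, C=[(let z = 7 in z) :: (λx. ((λv. v) -4)) :: AP :: (λy. 6) :: AP :: -4 :: PRIM2(mul)], D=∅>
step 4: <S=∅, E=∅, C=[7 :: (λz. z) :: AP :: (λx. ((λv. v) -4)) :: AP :: (λy. 6) :: AP :: -4 :: PRIM2(mul)], D=∅>
step 5: <S=[7], E=∅, C=[(λz. z) :: AP :: (λx. ((λv. v) -4)) :: AP :: (λy. 6) :: AP :: -4 :: PRIM2(mul)], D=∅>
step 6: <S=[clo(λz. z, ∅) :: 7], E=∅, C=[AP :: (λx. ((λv. v) -4)) :: AP :: (λy. 6) :: AP :: -4 :: PRIM2(mul)], D=∅>
step 7: <S=∅, E={z↦7}, C=[z], D=[(∅, ∅, [(λx. ((λv. v) -4)) :: AP :: (λy. 6) :: AP :: -4 :: PRIM2(mul)])]>
step 8: <S=[7], E={z↦7}, C=∅, D=[(∅, ∅, [(λx. ((λv. v) -4)) :: AP :: (λy. 6) :: AP :: -4 :: PRIM2(mul)])]>
step 9: <S=[7], E=∅, C=[(λx. ((λv. v) -4)) :: AP :: (λy. 6) :: AP :: -4 :: PRIM2(mul)], D=∅>
step 10: <S=[clo(λx. ((λv. v) -4), ∅) :: 7], E=∅, C=[AP :: (λy. 6) :: AP :: -4 :: PRIM2(mul)], D=∅>
step 11: <S=∅, E={x↦7}, C=[((λv. v) -4)], D=[(∅, ∅, [(λy. 6) :: AP :: -4 :: PRIM2(mul)])]>
step 12: <S=∅, E={x↦7}, C=[-4 :: (λv. v) :: AP], D=[(∅, ∅, [(λy. 6) :: AP :: -4 :: PRIM2(mul)])]>
step 13: <S=[-4], E={x↦7}, C=[(λv. v) :: AP], D=[(∅, ∅, [(λy. 6) :: AP :: -4 :: PRIM2(mul)])]>
step 14: <S=[clo(λv. v, {x↦7}) :: -4], E={x↦7}, C=[AP], D=[(∅, ∅, [(λy. 6) :: AP :: -4 :: PRIM2(mul)])]>
step 15: <S=∅, E={v↦-4, x↦7}, C=[v], D=[(∅, {x↦7}, ∅) :: (∅, ∅, [(λy. 6) :: AP :: -4 :: PRIM2(mul)])]>
step 16: <S=[-4], E={v↦-4, x↦7}, C=∅, D=[(∅, {x↦7}, ∅) :: (∅, ∅, [(λy. 6) :: AP :: -4 :: PRIM2(mul)])]>
step 17: <S=[-4], E={x↦7}, C=∅, D=[(∅, ∅, [(λy. 6) :: AP :: -4 :: PRIM2(mul)])]>
step 18: <S=[-4], E=∅, C=[(λy. 6) :: AP :: -4 :: PRIM2(mul)], D=∅>
step 19: <S=[clo(λy. 6, ∅) :: -4], E=∅, C=[AP :: -4 :: PRIM2(mul)], D=∅>
step 20: <S=∅, E={y↦-4}, C=[6], D=[(∅, ∅, [-4 :: PRIM2(mul)])]>
step 21: <S=[6], E={y↦-4}, C=∅, D=[(∅, ∅, [-4 :: PRIM2(mul)])]>
step 22: <S=[6], E=∅, C=[-4 :: PRIM2(mul)], D=∅>
step 23: <S=[-4 :: 6], E=∅, C=[PRIM2(mul)], D=∅>
step 24: <S=[-24], E=∅, C=∅, D=∅>
→ final value -24

Answer: -24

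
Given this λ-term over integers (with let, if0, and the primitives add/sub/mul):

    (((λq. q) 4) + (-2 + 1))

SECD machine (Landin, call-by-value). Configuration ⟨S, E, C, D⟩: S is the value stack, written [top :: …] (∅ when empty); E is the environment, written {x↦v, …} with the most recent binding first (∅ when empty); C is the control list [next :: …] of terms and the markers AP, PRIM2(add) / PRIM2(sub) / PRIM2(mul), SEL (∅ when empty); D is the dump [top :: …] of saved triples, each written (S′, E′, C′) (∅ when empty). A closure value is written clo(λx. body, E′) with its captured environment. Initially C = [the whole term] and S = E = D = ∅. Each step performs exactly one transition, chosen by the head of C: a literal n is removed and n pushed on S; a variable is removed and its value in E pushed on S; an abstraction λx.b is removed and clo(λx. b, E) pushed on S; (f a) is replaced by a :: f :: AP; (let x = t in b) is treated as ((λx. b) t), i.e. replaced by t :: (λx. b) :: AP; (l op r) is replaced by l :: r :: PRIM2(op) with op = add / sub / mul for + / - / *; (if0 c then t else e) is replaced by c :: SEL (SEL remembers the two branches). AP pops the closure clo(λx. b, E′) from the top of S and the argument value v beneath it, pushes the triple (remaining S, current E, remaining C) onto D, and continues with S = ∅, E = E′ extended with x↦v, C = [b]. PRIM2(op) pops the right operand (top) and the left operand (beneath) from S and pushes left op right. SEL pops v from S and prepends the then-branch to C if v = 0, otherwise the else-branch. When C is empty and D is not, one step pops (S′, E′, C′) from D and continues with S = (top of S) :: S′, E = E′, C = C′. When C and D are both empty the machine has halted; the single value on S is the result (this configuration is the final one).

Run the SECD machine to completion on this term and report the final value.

Answer: 3

Execution trace:
[0] [S=∅ | E=∅ | C=[(((λq. q) 4) + (-2 + 1))] | D=∅]
[1] [S=∅ | E=∅ | C=[((λq. q) 4) :: (-2 + 1) :: PRIM2(add)] | D=∅]
[2] [S=∅ | E=∅ | C=[4 :: (λq. q) :: AP :: (-2 + 1) :: PRIM2(add)] | D=∅]
[3] [S=[4] | E=∅ | C=[(λq. q) :: AP :: (-2 + 1) :: PRIM2(add)] | D=∅]
[4] [S=[clo(λq. q, ∅) :: 4] | E=∅ | C=[AP :: (-2 + 1) :: PRIM2(add)] | D=∅]
[5] [S=∅ | E={q↦4} | C=[q] | D=[(∅, ∅, [(-2 + 1) :: PRIM2(add)])]]
[6] [S=[4] | E={q↦4} | C=∅ | D=[(∅, ∅, [(-2 + 1) :: PRIM2(add)])]]
[7] [S=[4] | E=∅ | C=[(-2 + 1) :: PRIM2(add)] | D=∅]
[8] [S=[4] | E=∅ | C=[-2 :: 1 :: PRIM2(add) :: PRIM2(add)] | D=∅]
[9] [S=[-2 :: 4] | E=∅ | C=[1 :: PRIM2(add) :: PRIM2(add)] | D=∅]
[10] [S=[1 :: -2 :: 4] | E=∅ | C=[PRIM2(add) :: PRIM2(add)] | D=∅]
[11] [S=[-1 :: 4] | E=∅ | C=[PRIM2(add)] | D=∅]
[12] [S=[3] | E=∅ | C=∅ | D=∅]
→ final value 3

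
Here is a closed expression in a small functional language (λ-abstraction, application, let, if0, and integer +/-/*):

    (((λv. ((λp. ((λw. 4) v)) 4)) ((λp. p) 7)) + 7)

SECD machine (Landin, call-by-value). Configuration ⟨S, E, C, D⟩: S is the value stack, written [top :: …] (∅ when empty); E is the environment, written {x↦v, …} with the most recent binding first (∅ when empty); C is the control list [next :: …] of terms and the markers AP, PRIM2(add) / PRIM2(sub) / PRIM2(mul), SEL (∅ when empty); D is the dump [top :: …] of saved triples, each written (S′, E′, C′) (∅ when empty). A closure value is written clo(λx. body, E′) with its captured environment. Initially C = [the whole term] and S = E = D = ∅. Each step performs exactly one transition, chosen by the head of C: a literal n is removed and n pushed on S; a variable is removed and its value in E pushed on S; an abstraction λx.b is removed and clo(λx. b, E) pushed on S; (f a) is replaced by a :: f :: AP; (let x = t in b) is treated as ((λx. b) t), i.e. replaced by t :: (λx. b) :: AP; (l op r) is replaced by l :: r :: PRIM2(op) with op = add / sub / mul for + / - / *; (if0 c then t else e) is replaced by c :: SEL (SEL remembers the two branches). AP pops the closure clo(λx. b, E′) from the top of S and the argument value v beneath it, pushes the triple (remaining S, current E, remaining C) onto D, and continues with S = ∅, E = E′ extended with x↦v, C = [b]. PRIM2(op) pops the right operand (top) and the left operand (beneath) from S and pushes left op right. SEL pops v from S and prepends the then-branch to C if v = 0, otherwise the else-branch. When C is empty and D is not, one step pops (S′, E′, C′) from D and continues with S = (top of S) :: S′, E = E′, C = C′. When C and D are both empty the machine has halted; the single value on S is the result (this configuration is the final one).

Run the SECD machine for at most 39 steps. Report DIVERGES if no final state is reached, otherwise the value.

Answer: 11

Machine steps:
step 0: [S=∅ | E=∅ | C=[(((λv. ((λp. ((λw. 4) v)) 4)) ((λp. p) 7)) + 7)] | D=∅]
step 1: [S=∅ | E=∅ | C=[((λv. ((λp. ((λw. 4) v)) 4)) ((λp. p) 7)) :: 7 :: PRIM2(add)] | D=∅]
step 2: [S=∅ | E=∅ | C=[((λp. p) 7) :: (λv. ((λp. ((λw. 4) v)) 4)) :: AP :: 7 :: PRIM2(add)] | D=∅]
step 3: [S=∅ | E=∅ | C=[7 :: (λp. p) :: AP :: (λv. ((λp. ((λw. 4) v)) 4)) :: AP :: 7 :: PRIM2(add)] | D=∅]
step 4: [S=[7] | E=∅ | C=[(λp. p) :: AP :: (λv. ((λp. ((λw. 4) v)) 4)) :: AP :: 7 :: PRIM2(add)] | D=∅]
step 5: [S=[clo(λp. p, ∅) :: 7] | E=∅ | C=[AP :: (λv. ((λp. ((λw. 4) v)) 4)) :: AP :: 7 :: PRIM2(add)] | D=∅]
step 6: [S=∅ | E={p↦7} | C=[p] | D=[(∅, ∅, [(λv. ((λp. ((λw. 4) v)) 4)) :: AP :: 7 :: PRIM2(add)])]]
step 7: [S=[7] | E={p↦7} | C=∅ | D=[(∅, ∅, [(λv. ((λp. ((λw. 4) v)) 4)) :: AP :: 7 :: PRIM2(add)])]]
step 8: [S=[7] | E=∅ | C=[(λv. ((λp. ((λw. 4) v)) 4)) :: AP :: 7 :: PRIM2(add)] | D=∅]
step 9: [S=[clo(λv. ((λp. ((λw. 4) v)) 4), ∅) :: 7] | E=∅ | C=[AP :: 7 :: PRIM2(add)] | D=∅]
step 10: [S=∅ | E={v↦7} | C=[((λp. ((λw. 4) v)) 4)] | D=[(∅, ∅, [7 :: PRIM2(add)])]]
step 11: [S=∅ | E={v↦7} | C=[4 :: (λp. ((λw. 4) v)) :: AP] | D=[(∅, ∅, [7 :: PRIM2(add)])]]
step 12: [S=[4] | E={v↦7} | C=[(λp. ((λw. 4) v)) :: AP] | D=[(∅, ∅, [7 :: PRIM2(add)])]]
step 13: [S=[clo(λp. ((λw. 4) v), {v↦7}) :: 4] | E={v↦7} | C=[AP] | D=[(∅, ∅, [7 :: PRIM2(add)])]]
step 14: [S=∅ | E={p↦4, v↦7} | C=[((λw. 4) v)] | D=[(∅, {v↦7}, ∅) :: (∅, ∅, [7 :: PRIM2(add)])]]
step 15: [S=∅ | E={p↦4, v↦7} | C=[v :: (λw. 4) :: AP] | D=[(∅, {v↦7}, ∅) :: (∅, ∅, [7 :: PRIM2(add)])]]
step 16: [S=[7] | E={p↦4, v↦7} | C=[(λw. 4) :: AP] | D=[(∅, {v↦7}, ∅) :: (∅, ∅, [7 :: PRIM2(add)])]]
step 17: [S=[clo(λw. 4, {p↦4, v↦7}) :: 7] | E={p↦4, v↦7} | C=[AP] | D=[(∅, {v↦7}, ∅) :: (∅, ∅, [7 :: PRIM2(add)])]]
step 18: [S=∅ | E={w↦7, p↦4, v↦7} | C=[4] | D=[(∅, {p↦4, v↦7}, ∅) :: (∅, {v↦7}, ∅) :: (∅, ∅, [7 :: PRIM2(add)])]]
step 19: [S=[4] | E={w↦7, p↦4, v↦7} | C=∅ | D=[(∅, {p↦4, v↦7}, ∅) :: (∅, {v↦7}, ∅) :: (∅, ∅, [7 :: PRIM2(add)])]]
step 20: [S=[4] | E={p↦4, v↦7} | C=∅ | D=[(∅, {v↦7}, ∅) :: (∅, ∅, [7 :: PRIM2(add)])]]
step 21: [S=[4] | E={v↦7} | C=∅ | D=[(∅, ∅, [7 :: PRIM2(add)])]]
step 22: [S=[4] | E=∅ | C=[7 :: PRIM2(add)] | D=∅]
step 23: [S=[7 :: 4] | E=∅ | C=[PRIM2(add)] | D=∅]
step 24: [S=[11] | E=∅ | C=∅ | D=∅]
→ final value 11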